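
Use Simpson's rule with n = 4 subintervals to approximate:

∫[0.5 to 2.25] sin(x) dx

f(x) = sin(x)
a = 0.5, b = 2.25, n = 4
h = (b - a)/n = 0.437500

Simpson's rule: (h/3)[f(x₀) + 4f(x₁) + 2f(x₂) + ... + f(xₙ)]

x_0 = 0.5000, f(x_0) = 0.479426, coefficient = 1
x_1 = 0.9375, f(x_1) = 0.806081, coefficient = 4
x_2 = 1.3750, f(x_2) = 0.980893, coefficient = 2
x_3 = 1.8125, f(x_3) = 0.970932, coefficient = 4
x_4 = 2.2500, f(x_4) = 0.778073, coefficient = 1

I ≈ (0.437500/3) × 10.327336 = 1.506070
Exact value: 1.505756
Error: 0.000314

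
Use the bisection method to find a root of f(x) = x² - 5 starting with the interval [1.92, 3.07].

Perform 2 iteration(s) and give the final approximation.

f(x) = x² - 5
Initial interval: [1.92, 3.07]

Iteration 1:
  c_1 = (1.920000 + 3.070000)/2 = 2.495000
  f(c_1) = f(2.495000) = 1.225025
  f(a) × f(c) < 0, new interval: [1.920000, 2.495000]
Iteration 2:
  c_2 = (1.920000 + 2.495000)/2 = 2.207500
  f(c_2) = f(2.207500) = -0.126944
  f(a) × f(c) ≥ 0, new interval: [2.207500, 2.495000]

After 2 iteration(s), the approximation is c_2 = 2.207500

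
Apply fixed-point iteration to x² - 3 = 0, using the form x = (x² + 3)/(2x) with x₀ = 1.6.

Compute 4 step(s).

Equation: x² - 3 = 0
Fixed-point form: x = (x² + 3)/(2x)
x₀ = 1.6

x_1 = g(1.600000) = 1.737500
x_2 = g(1.737500) = 1.732059
x_3 = g(1.732059) = 1.732051
x_4 = g(1.732051) = 1.732051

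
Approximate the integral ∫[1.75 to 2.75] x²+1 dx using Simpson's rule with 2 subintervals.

f(x) = x²+1
a = 1.75, b = 2.75, n = 2
h = (b - a)/n = 0.500000

Simpson's rule: (h/3)[f(x₀) + 4f(x₁) + 2f(x₂) + ... + f(xₙ)]

x_0 = 1.7500, f(x_0) = 4.062500, coefficient = 1
x_1 = 2.2500, f(x_1) = 6.062500, coefficient = 4
x_2 = 2.7500, f(x_2) = 8.562500, coefficient = 1

I ≈ (0.500000/3) × 36.875000 = 6.145833
Exact value: 6.145833
Error: 0.000000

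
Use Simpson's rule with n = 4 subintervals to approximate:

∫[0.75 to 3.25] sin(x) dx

f(x) = sin(x)
a = 0.75, b = 3.25, n = 4
h = (b - a)/n = 0.625000

Simpson's rule: (h/3)[f(x₀) + 4f(x₁) + 2f(x₂) + ... + f(xₙ)]

x_0 = 0.7500, f(x_0) = 0.681639, coefficient = 1
x_1 = 1.3750, f(x_1) = 0.980893, coefficient = 4
x_2 = 2.0000, f(x_2) = 0.909297, coefficient = 2
x_3 = 2.6250, f(x_3) = 0.493920, coefficient = 4
x_4 = 3.2500, f(x_4) = -0.108195, coefficient = 1

I ≈ (0.625000/3) × 8.291292 = 1.727352
Exact value: 1.725819
Error: 0.001534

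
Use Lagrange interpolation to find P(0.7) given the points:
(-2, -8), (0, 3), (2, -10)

Lagrange interpolation formula:
P(x) = Σ yᵢ × Lᵢ(x)
where Lᵢ(x) = Π_{j≠i} (x - xⱼ)/(xᵢ - xⱼ)

L_0(0.7) = (0.7 - 0)/(-2 - 0) × (0.7 - 2)/(-2 - 2) = -0.113750
L_1(0.7) = (0.7 - (-2))/(0 - (-2)) × (0.7 - 2)/(0 - 2) = 0.877500
L_2(0.7) = (0.7 - (-2))/(2 - (-2)) × (0.7 - 0)/(2 - 0) = 0.236250

P(0.7) = (-8)×L_0(0.7) + 3×L_1(0.7) + (-10)×L_2(0.7)
P(0.7) = 1.180000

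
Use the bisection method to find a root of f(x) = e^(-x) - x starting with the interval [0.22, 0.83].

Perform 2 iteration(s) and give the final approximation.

f(x) = e^(-x) - x
Initial interval: [0.22, 0.83]

Iteration 1:
  c_1 = (0.220000 + 0.830000)/2 = 0.525000
  f(c_1) = f(0.525000) = 0.066555
  f(a) × f(c) ≥ 0, new interval: [0.525000, 0.830000]
Iteration 2:
  c_2 = (0.525000 + 0.830000)/2 = 0.677500
  f(c_2) = f(0.677500) = -0.169615
  f(a) × f(c) < 0, new interval: [0.525000, 0.677500]

After 2 iteration(s), the approximation is c_2 = 0.677500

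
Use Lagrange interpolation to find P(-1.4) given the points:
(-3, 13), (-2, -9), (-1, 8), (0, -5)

Lagrange interpolation formula:
P(x) = Σ yᵢ × Lᵢ(x)
where Lᵢ(x) = Π_{j≠i} (x - xⱼ)/(xᵢ - xⱼ)

L_0(-1.4) = (-1.4 - (-2))/(-3 - (-2)) × (-1.4 - (-1))/(-3 - (-1)) × (-1.4 - 0)/(-3 - 0) = -0.056000
L_1(-1.4) = (-1.4 - (-3))/(-2 - (-3)) × (-1.4 - (-1))/(-2 - (-1)) × (-1.4 - 0)/(-2 - 0) = 0.448000
L_2(-1.4) = (-1.4 - (-3))/(-1 - (-3)) × (-1.4 - (-2))/(-1 - (-2)) × (-1.4 - 0)/(-1 - 0) = 0.672000
L_3(-1.4) = (-1.4 - (-3))/(0 - (-3)) × (-1.4 - (-2))/(0 - (-2)) × (-1.4 - (-1))/(0 - (-1)) = -0.064000

P(-1.4) = 13×L_0(-1.4) + (-9)×L_1(-1.4) + 8×L_2(-1.4) + (-5)×L_3(-1.4)
P(-1.4) = 0.936000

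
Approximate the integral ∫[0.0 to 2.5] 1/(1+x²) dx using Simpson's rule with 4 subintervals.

f(x) = 1/(1+x²)
a = 0.0, b = 2.5, n = 4
h = (b - a)/n = 0.625000

Simpson's rule: (h/3)[f(x₀) + 4f(x₁) + 2f(x₂) + ... + f(xₙ)]

x_0 = 0.0000, f(x_0) = 1.000000, coefficient = 1
x_1 = 0.6250, f(x_1) = 0.719101, coefficient = 4
x_2 = 1.2500, f(x_2) = 0.390244, coefficient = 2
x_3 = 1.8750, f(x_3) = 0.221453, coefficient = 4
x_4 = 2.5000, f(x_4) = 0.137931, coefficient = 1

I ≈ (0.625000/3) × 5.680636 = 1.183466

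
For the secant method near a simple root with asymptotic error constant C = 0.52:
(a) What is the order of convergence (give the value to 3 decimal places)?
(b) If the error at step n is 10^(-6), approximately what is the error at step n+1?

(a) Secant method has superlinear convergence with order φ = (1+√5)/2 ≈ 1.618.
    This means |e_{n+1}| ≈ C|e_n|^1.618.

(b) With |e_n| = 10^(-6) and C = 0.52:
    |e_{n+1}| ≈ 0.52 × (10^(-6))^1.618 = 0.52 × 10^(-9.71)

(a) ≈ 1.618 (golden ratio); (b) |e_{n+1}| ≈ 1.018e-10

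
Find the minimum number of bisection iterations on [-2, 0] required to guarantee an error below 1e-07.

We need (b-a)/2^n ≤ 1e-07
(0 - (-2))/2^n ≤ 1e-07
2/2^n ≤ 1e-07
2^n ≥ 20000000
n ≥ log₂(20000000) = 24.25
n ≥ 25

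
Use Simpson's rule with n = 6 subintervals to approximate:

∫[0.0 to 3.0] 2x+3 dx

f(x) = 2x+3
a = 0.0, b = 3.0, n = 6
h = (b - a)/n = 0.500000

Simpson's rule: (h/3)[f(x₀) + 4f(x₁) + 2f(x₂) + ... + f(xₙ)]

x_0 = 0.0000, f(x_0) = 3.000000, coefficient = 1
x_1 = 0.5000, f(x_1) = 4.000000, coefficient = 4
x_2 = 1.0000, f(x_2) = 5.000000, coefficient = 2
x_3 = 1.5000, f(x_3) = 6.000000, coefficient = 4
x_4 = 2.0000, f(x_4) = 7.000000, coefficient = 2
x_5 = 2.5000, f(x_5) = 8.000000, coefficient = 4
x_6 = 3.0000, f(x_6) = 9.000000, coefficient = 1

I ≈ (0.500000/3) × 108.000000 = 18.000000
Exact value: 18.000000
Error: 0.000000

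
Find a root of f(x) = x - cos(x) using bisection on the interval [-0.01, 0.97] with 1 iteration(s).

f(x) = x - cos(x)
Initial interval: [-0.01, 0.97]

Iteration 1:
  c_1 = (-0.010000 + 0.970000)/2 = 0.480000
  f(c_1) = f(0.480000) = -0.406995
  f(a) × f(c) ≥ 0, new interval: [0.480000, 0.970000]

After 1 iteration(s), the approximation is c_1 = 0.480000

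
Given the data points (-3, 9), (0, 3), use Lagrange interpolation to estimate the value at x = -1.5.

Lagrange interpolation formula:
P(x) = Σ yᵢ × Lᵢ(x)
where Lᵢ(x) = Π_{j≠i} (x - xⱼ)/(xᵢ - xⱼ)

L_0(-1.5) = (-1.5 - 0)/(-3 - 0) = 0.500000
L_1(-1.5) = (-1.5 - (-3))/(0 - (-3)) = 0.500000

P(-1.5) = 9×L_0(-1.5) + 3×L_1(-1.5)
P(-1.5) = 6.000000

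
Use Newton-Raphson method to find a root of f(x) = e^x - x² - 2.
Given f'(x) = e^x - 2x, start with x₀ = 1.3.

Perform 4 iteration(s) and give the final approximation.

f(x) = e^x - x² - 2
f'(x) = e^x - 2x
x₀ = 1.3

Newton-Raphson formula: x_{n+1} = x_n - f(x_n)/f'(x_n)

Iteration 1:
  f(1.300000) = -0.020703
  f'(1.300000) = 1.069297
  x_1 = 1.300000 - (-0.020703)/1.069297 = 1.319362
Iteration 2:
  f(1.319362) = 0.000317
  f'(1.319362) = 1.102309
  x_2 = 1.319362 - 0.000317/1.102309 = 1.319074
Iteration 3:
  f(1.319074) = 0.000000
  f'(1.319074) = 1.101808
  x_3 = 1.319074 - 0.000000/1.101808 = 1.319074
Iteration 4:
  f(1.319074) = 0.000000
  f'(1.319074) = 1.101808
  x_4 = 1.319074 - 0.000000/1.101808 = 1.319074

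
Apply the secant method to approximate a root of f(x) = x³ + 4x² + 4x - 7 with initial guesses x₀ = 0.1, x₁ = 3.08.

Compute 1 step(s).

f(x) = x³ + 4x² + 4x - 7
x₀ = 0.1, x₁ = 3.08

Secant formula: x_{n+1} = x_n - f(x_n)(x_n - x_{n-1})/(f(x_n) - f(x_{n-1}))

Iteration 1:
  f(0.100000) = -6.559000
  f(3.080000) = 72.483712
  x_2 = 3.080000 - 72.483712×(3.080000 - 0.100000)/(72.483712 - (-6.559000))
       = 0.347282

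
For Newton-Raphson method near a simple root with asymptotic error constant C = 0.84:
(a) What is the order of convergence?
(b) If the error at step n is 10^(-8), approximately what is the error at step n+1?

(a) Newton-Raphson has quadratic (order 2) convergence near simple roots.
    This means |e_{n+1}| ≈ C|e_n|².

(b) With |e_n| = 10^(-8) and C = 0.84:
    |e_{n+1}| ≈ 0.84 × (10^(-8))² = 0.84 × 10^(-16)

(a) 2 (quadratic); (b) |e_{n+1}| ≈ 8.400e-17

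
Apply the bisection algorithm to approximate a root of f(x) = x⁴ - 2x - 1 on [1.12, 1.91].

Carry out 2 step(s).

f(x) = x⁴ - 2x - 1
Initial interval: [1.12, 1.91]

Iteration 1:
  c_1 = (1.120000 + 1.910000)/2 = 1.515000
  f(c_1) = f(1.515000) = 1.238058
  f(a) × f(c) < 0, new interval: [1.120000, 1.515000]
Iteration 2:
  c_2 = (1.120000 + 1.515000)/2 = 1.317500
  f(c_2) = f(1.317500) = -0.621977
  f(a) × f(c) ≥ 0, new interval: [1.317500, 1.515000]

After 2 iteration(s), the approximation is c_2 = 1.317500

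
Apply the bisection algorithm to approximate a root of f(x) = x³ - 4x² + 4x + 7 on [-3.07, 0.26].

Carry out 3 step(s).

f(x) = x³ - 4x² + 4x + 7
Initial interval: [-3.07, 0.26]

Iteration 1:
  c_1 = (-3.070000 + 0.260000)/2 = -1.405000
  f(c_1) = f(-1.405000) = -9.289605
  f(a) × f(c) ≥ 0, new interval: [-1.405000, 0.260000]
Iteration 2:
  c_2 = (-1.405000 + 0.260000)/2 = -0.572500
  f(c_2) = f(-0.572500) = 3.211335
  f(a) × f(c) < 0, new interval: [-1.405000, -0.572500]
Iteration 3:
  c_3 = (-1.405000 + (-0.572500))/2 = -0.988750
  f(c_3) = f(-0.988750) = -1.832135
  f(a) × f(c) ≥ 0, new interval: [-0.988750, -0.572500]

After 3 iteration(s), the approximation is c_3 = -0.988750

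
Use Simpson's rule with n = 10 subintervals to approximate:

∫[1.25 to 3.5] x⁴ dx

f(x) = x⁴
a = 1.25, b = 3.5, n = 10
h = (b - a)/n = 0.225000

Simpson's rule: (h/3)[f(x₀) + 4f(x₁) + 2f(x₂) + ... + f(xₙ)]

x_0 = 1.2500, f(x_0) = 2.441406, coefficient = 1
x_1 = 1.4750, f(x_1) = 4.733344, coefficient = 4
x_2 = 1.7000, f(x_2) = 8.352100, coefficient = 2
x_3 = 1.9250, f(x_3) = 13.731657, coefficient = 4
x_4 = 2.1500, f(x_4) = 21.367506, coefficient = 2
x_5 = 2.3750, f(x_5) = 31.816650, coefficient = 4
x_6 = 2.6000, f(x_6) = 45.697600, coefficient = 2
x_7 = 2.8250, f(x_7) = 63.690375, coefficient = 4
x_8 = 3.0500, f(x_8) = 86.536506, coefficient = 2
x_9 = 3.2750, f(x_9) = 115.039032, coefficient = 4
x_10 = 3.5000, f(x_10) = 150.062500, coefficient = 1

I ≈ (0.225000/3) × 1392.455564 = 104.434167
Exact value: 104.433398
Error: 0.000769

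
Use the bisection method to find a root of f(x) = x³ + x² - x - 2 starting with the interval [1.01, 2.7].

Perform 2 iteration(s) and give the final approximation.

f(x) = x³ + x² - x - 2
Initial interval: [1.01, 2.7]

Iteration 1:
  c_1 = (1.010000 + 2.700000)/2 = 1.855000
  f(c_1) = f(1.855000) = 5.969126
  f(a) × f(c) < 0, new interval: [1.010000, 1.855000]
Iteration 2:
  c_2 = (1.010000 + 1.855000)/2 = 1.432500
  f(c_2) = f(1.432500) = 1.559127
  f(a) × f(c) < 0, new interval: [1.010000, 1.432500]

After 2 iteration(s), the approximation is c_2 = 1.432500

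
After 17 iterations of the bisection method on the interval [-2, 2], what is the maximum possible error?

Bisection error bound: |error| ≤ (b-a)/2^n
|error| ≤ (2 - (-2))/2^17 = 4/2^17
|error| ≤ 0.0000305176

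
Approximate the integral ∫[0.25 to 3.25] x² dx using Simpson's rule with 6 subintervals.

f(x) = x²
a = 0.25, b = 3.25, n = 6
h = (b - a)/n = 0.500000

Simpson's rule: (h/3)[f(x₀) + 4f(x₁) + 2f(x₂) + ... + f(xₙ)]

x_0 = 0.2500, f(x_0) = 0.062500, coefficient = 1
x_1 = 0.7500, f(x_1) = 0.562500, coefficient = 4
x_2 = 1.2500, f(x_2) = 1.562500, coefficient = 2
x_3 = 1.7500, f(x_3) = 3.062500, coefficient = 4
x_4 = 2.2500, f(x_4) = 5.062500, coefficient = 2
x_5 = 2.7500, f(x_5) = 7.562500, coefficient = 4
x_6 = 3.2500, f(x_6) = 10.562500, coefficient = 1

I ≈ (0.500000/3) × 68.625000 = 11.437500
Exact value: 11.437500
Error: 0.000000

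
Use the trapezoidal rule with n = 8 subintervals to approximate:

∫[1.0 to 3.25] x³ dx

f(x) = x³
a = 1.0, b = 3.25, n = 8
h = (b - a)/n = 0.281250

Trapezoidal rule: (h/2)[f(x₀) + 2f(x₁) + 2f(x₂) + ... + f(xₙ)]

x_0 = 1.0000, f(x_0) = 1.000000, coefficient = 1
x_1 = 1.2812, f(x_1) = 2.103302, coefficient = 2
x_2 = 1.5625, f(x_2) = 3.814697, coefficient = 2
x_3 = 1.8438, f(x_3) = 6.267670, coefficient = 2
x_4 = 2.1250, f(x_4) = 9.595703, coefficient = 2
x_5 = 2.4062, f(x_5) = 13.932281, coefficient = 2
x_6 = 2.6875, f(x_6) = 19.410889, coefficient = 2
x_7 = 2.9688, f(x_7) = 26.165009, coefficient = 2
x_8 = 3.2500, f(x_8) = 34.328125, coefficient = 1

I ≈ (0.281250/2) × 197.907227 = 27.830704
Exact value: 27.641602
Error: 0.189102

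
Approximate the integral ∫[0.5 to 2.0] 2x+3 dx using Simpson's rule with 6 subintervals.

f(x) = 2x+3
a = 0.5, b = 2.0, n = 6
h = (b - a)/n = 0.250000

Simpson's rule: (h/3)[f(x₀) + 4f(x₁) + 2f(x₂) + ... + f(xₙ)]

x_0 = 0.5000, f(x_0) = 4.000000, coefficient = 1
x_1 = 0.7500, f(x_1) = 4.500000, coefficient = 4
x_2 = 1.0000, f(x_2) = 5.000000, coefficient = 2
x_3 = 1.2500, f(x_3) = 5.500000, coefficient = 4
x_4 = 1.5000, f(x_4) = 6.000000, coefficient = 2
x_5 = 1.7500, f(x_5) = 6.500000, coefficient = 4
x_6 = 2.0000, f(x_6) = 7.000000, coefficient = 1

I ≈ (0.250000/3) × 99.000000 = 8.250000
Exact value: 8.250000
Error: 0.000000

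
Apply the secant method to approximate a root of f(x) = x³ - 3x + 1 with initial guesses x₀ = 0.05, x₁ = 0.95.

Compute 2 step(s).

f(x) = x³ - 3x + 1
x₀ = 0.05, x₁ = 0.95

Secant formula: x_{n+1} = x_n - f(x_n)(x_n - x_{n-1})/(f(x_n) - f(x_{n-1}))

Iteration 1:
  f(0.050000) = 0.850125
  f(0.950000) = -0.992625
  x_2 = 0.950000 - (-0.992625)×(0.950000 - 0.050000)/(-0.992625 - 0.850125)
       = 0.465201
Iteration 2:
  f(0.950000) = -0.992625
  f(0.465201) = -0.294929
  x_3 = 0.465201 - (-0.294929)×(0.465201 - 0.950000)/(-0.294929 - (-0.992625))
       = 0.260268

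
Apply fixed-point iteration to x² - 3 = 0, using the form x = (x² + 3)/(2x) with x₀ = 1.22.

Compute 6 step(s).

Equation: x² - 3 = 0
Fixed-point form: x = (x² + 3)/(2x)
x₀ = 1.22

x_1 = g(1.220000) = 1.839508
x_2 = g(1.839508) = 1.735189
x_3 = g(1.735189) = 1.732054
x_4 = g(1.732054) = 1.732051
x_5 = g(1.732051) = 1.732051
x_6 = g(1.732051) = 1.732051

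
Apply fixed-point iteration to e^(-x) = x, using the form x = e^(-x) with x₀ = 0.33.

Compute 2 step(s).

Equation: e^(-x) = x
Fixed-point form: x = e^(-x)
x₀ = 0.33

x_1 = g(0.330000) = 0.718924
x_2 = g(0.718924) = 0.487276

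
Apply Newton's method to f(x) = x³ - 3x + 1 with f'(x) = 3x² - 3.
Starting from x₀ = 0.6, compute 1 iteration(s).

f(x) = x³ - 3x + 1
f'(x) = 3x² - 3
x₀ = 0.6

Newton-Raphson formula: x_{n+1} = x_n - f(x_n)/f'(x_n)

Iteration 1:
  f(0.600000) = -0.584000
  f'(0.600000) = -1.920000
  x_1 = 0.600000 - (-0.584000)/(-1.920000) = 0.295833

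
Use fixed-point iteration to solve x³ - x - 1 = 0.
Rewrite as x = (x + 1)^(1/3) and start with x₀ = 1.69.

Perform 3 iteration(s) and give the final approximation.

Equation: x³ - x - 1 = 0
Fixed-point form: x = (x + 1)^(1/3)
x₀ = 1.69

x_1 = g(1.690000) = 1.390755
x_2 = g(1.390755) = 1.337145
x_3 = g(1.337145) = 1.327074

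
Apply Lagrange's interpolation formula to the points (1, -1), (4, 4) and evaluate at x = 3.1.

Lagrange interpolation formula:
P(x) = Σ yᵢ × Lᵢ(x)
where Lᵢ(x) = Π_{j≠i} (x - xⱼ)/(xᵢ - xⱼ)

L_0(3.1) = (3.1 - 4)/(1 - 4) = 0.300000
L_1(3.1) = (3.1 - 1)/(4 - 1) = 0.700000

P(3.1) = (-1)×L_0(3.1) + 4×L_1(3.1)
P(3.1) = 2.500000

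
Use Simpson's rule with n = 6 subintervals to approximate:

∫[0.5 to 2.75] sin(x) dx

f(x) = sin(x)
a = 0.5, b = 2.75, n = 6
h = (b - a)/n = 0.375000

Simpson's rule: (h/3)[f(x₀) + 4f(x₁) + 2f(x₂) + ... + f(xₙ)]

x_0 = 0.5000, f(x_0) = 0.479426, coefficient = 1
x_1 = 0.8750, f(x_1) = 0.767544, coefficient = 4
x_2 = 1.2500, f(x_2) = 0.948985, coefficient = 2
x_3 = 1.6250, f(x_3) = 0.998531, coefficient = 4
x_4 = 2.0000, f(x_4) = 0.909297, coefficient = 2
x_5 = 2.3750, f(x_5) = 0.693685, coefficient = 4
x_6 = 2.7500, f(x_6) = 0.381661, coefficient = 1

I ≈ (0.375000/3) × 14.416690 = 1.802086
Exact value: 1.801885
Error: 0.000201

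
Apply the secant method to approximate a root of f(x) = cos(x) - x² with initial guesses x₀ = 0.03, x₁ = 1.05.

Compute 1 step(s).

f(x) = cos(x) - x²
x₀ = 0.03, x₁ = 1.05

Secant formula: x_{n+1} = x_n - f(x_n)(x_n - x_{n-1})/(f(x_n) - f(x_{n-1}))

Iteration 1:
  f(0.030000) = 0.998650
  f(1.050000) = -0.604929
  x_2 = 1.050000 - (-0.604929)×(1.050000 - 0.030000)/(-0.604929 - 0.998650)
       = 0.665218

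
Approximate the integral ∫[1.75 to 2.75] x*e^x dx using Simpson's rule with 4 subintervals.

f(x) = x*e^x
a = 1.75, b = 2.75, n = 4
h = (b - a)/n = 0.250000

Simpson's rule: (h/3)[f(x₀) + 4f(x₁) + 2f(x₂) + ... + f(xₙ)]

x_0 = 1.7500, f(x_0) = 10.070555, coefficient = 1
x_1 = 2.0000, f(x_1) = 14.778112, coefficient = 4
x_2 = 2.2500, f(x_2) = 21.347406, coefficient = 2
x_3 = 2.5000, f(x_3) = 30.456235, coefficient = 4
x_4 = 2.7500, f(x_4) = 43.017238, coefficient = 1

I ≈ (0.250000/3) × 276.719992 = 23.059999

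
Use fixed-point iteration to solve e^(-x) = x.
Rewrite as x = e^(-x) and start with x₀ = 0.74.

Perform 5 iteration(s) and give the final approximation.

Equation: e^(-x) = x
Fixed-point form: x = e^(-x)
x₀ = 0.74

x_1 = g(0.740000) = 0.477114
x_2 = g(0.477114) = 0.620572
x_3 = g(0.620572) = 0.537637
x_4 = g(0.537637) = 0.584127
x_5 = g(0.584127) = 0.557592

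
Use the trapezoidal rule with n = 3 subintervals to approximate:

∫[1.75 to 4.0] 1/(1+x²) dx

f(x) = 1/(1+x²)
a = 1.75, b = 4.0, n = 3
h = (b - a)/n = 0.750000

Trapezoidal rule: (h/2)[f(x₀) + 2f(x₁) + 2f(x₂) + ... + f(xₙ)]

x_0 = 1.7500, f(x_0) = 0.246154, coefficient = 1
x_1 = 2.5000, f(x_1) = 0.137931, coefficient = 2
x_2 = 3.2500, f(x_2) = 0.086486, coefficient = 2
x_3 = 4.0000, f(x_3) = 0.058824, coefficient = 1

I ≈ (0.750000/2) × 0.753812 = 0.282680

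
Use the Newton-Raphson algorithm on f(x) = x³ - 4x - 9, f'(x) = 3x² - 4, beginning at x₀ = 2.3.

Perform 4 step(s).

f(x) = x³ - 4x - 9
f'(x) = 3x² - 4
x₀ = 2.3

Newton-Raphson formula: x_{n+1} = x_n - f(x_n)/f'(x_n)

Iteration 1:
  f(2.300000) = -6.033000
  f'(2.300000) = 11.870000
  x_1 = 2.300000 - (-6.033000)/11.870000 = 2.808256
Iteration 2:
  f(2.808256) = 1.913732
  f'(2.808256) = 19.658907
  x_2 = 2.808256 - 1.913732/19.658907 = 2.710909
Iteration 3:
  f(2.710909) = 0.078914
  f'(2.710909) = 18.047087
  x_3 = 2.710909 - 0.078914/18.047087 = 2.706537
Iteration 4:
  f(2.706537) = 0.000155
  f'(2.706537) = 17.976021
  x_4 = 2.706537 - 0.000155/17.976021 = 2.706528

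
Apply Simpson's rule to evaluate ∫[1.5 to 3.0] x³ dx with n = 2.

f(x) = x³
a = 1.5, b = 3.0, n = 2
h = (b - a)/n = 0.750000

Simpson's rule: (h/3)[f(x₀) + 4f(x₁) + 2f(x₂) + ... + f(xₙ)]

x_0 = 1.5000, f(x_0) = 3.375000, coefficient = 1
x_1 = 2.2500, f(x_1) = 11.390625, coefficient = 4
x_2 = 3.0000, f(x_2) = 27.000000, coefficient = 1

I ≈ (0.750000/3) × 75.937500 = 18.984375
Exact value: 18.984375
Error: 0.000000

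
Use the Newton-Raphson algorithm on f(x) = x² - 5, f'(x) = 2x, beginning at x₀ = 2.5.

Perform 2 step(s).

f(x) = x² - 5
f'(x) = 2x
x₀ = 2.5

Newton-Raphson formula: x_{n+1} = x_n - f(x_n)/f'(x_n)

Iteration 1:
  f(2.500000) = 1.250000
  f'(2.500000) = 5.000000
  x_1 = 2.500000 - 1.250000/5.000000 = 2.250000
Iteration 2:
  f(2.250000) = 0.062500
  f'(2.250000) = 4.500000
  x_2 = 2.250000 - 0.062500/4.500000 = 2.236111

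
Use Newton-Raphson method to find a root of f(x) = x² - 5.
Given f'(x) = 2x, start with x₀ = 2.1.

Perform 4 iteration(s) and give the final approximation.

f(x) = x² - 5
f'(x) = 2x
x₀ = 2.1

Newton-Raphson formula: x_{n+1} = x_n - f(x_n)/f'(x_n)

Iteration 1:
  f(2.100000) = -0.590000
  f'(2.100000) = 4.200000
  x_1 = 2.100000 - (-0.590000)/4.200000 = 2.240476
Iteration 2:
  f(2.240476) = 0.019734
  f'(2.240476) = 4.480952
  x_2 = 2.240476 - 0.019734/4.480952 = 2.236072
Iteration 3:
  f(2.236072) = 0.000019
  f'(2.236072) = 4.472145
  x_3 = 2.236072 - 0.000019/4.472145 = 2.236068
Iteration 4:
  f(2.236068) = 0.000000
  f'(2.236068) = 4.472136
  x_4 = 2.236068 - 0.000000/4.472136 = 2.236068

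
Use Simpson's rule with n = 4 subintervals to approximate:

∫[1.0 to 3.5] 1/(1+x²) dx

f(x) = 1/(1+x²)
a = 1.0, b = 3.5, n = 4
h = (b - a)/n = 0.625000

Simpson's rule: (h/3)[f(x₀) + 4f(x₁) + 2f(x₂) + ... + f(xₙ)]

x_0 = 1.0000, f(x_0) = 0.500000, coefficient = 1
x_1 = 1.6250, f(x_1) = 0.274678, coefficient = 4
x_2 = 2.2500, f(x_2) = 0.164948, coefficient = 2
x_3 = 2.8750, f(x_3) = 0.107926, coefficient = 4
x_4 = 3.5000, f(x_4) = 0.075472, coefficient = 1

I ≈ (0.625000/3) × 2.435784 = 0.507455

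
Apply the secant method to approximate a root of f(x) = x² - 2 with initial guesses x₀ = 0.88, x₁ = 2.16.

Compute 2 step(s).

f(x) = x² - 2
x₀ = 0.88, x₁ = 2.16

Secant formula: x_{n+1} = x_n - f(x_n)(x_n - x_{n-1})/(f(x_n) - f(x_{n-1}))

Iteration 1:
  f(0.880000) = -1.225600
  f(2.160000) = 2.665600
  x_2 = 2.160000 - 2.665600×(2.160000 - 0.880000)/(2.665600 - (-1.225600))
       = 1.283158
Iteration 2:
  f(2.160000) = 2.665600
  f(1.283158) = -0.353506
  x_3 = 1.283158 - (-0.353506)×(1.283158 - 2.160000)/(-0.353506 - 2.665600)
       = 1.385827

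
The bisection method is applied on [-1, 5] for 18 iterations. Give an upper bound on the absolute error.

Bisection error bound: |error| ≤ (b-a)/2^n
|error| ≤ (5 - (-1))/2^18 = 6/2^18
|error| ≤ 0.0000228882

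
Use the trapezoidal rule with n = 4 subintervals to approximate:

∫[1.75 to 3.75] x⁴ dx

f(x) = x⁴
a = 1.75, b = 3.75, n = 4
h = (b - a)/n = 0.500000

Trapezoidal rule: (h/2)[f(x₀) + 2f(x₁) + 2f(x₂) + ... + f(xₙ)]

x_0 = 1.7500, f(x_0) = 9.378906, coefficient = 1
x_1 = 2.2500, f(x_1) = 25.628906, coefficient = 2
x_2 = 2.7500, f(x_2) = 57.191406, coefficient = 2
x_3 = 3.2500, f(x_3) = 111.566406, coefficient = 2
x_4 = 3.7500, f(x_4) = 197.753906, coefficient = 1

I ≈ (0.500000/2) × 595.906250 = 148.976562
Exact value: 145.032813
Error: 3.943750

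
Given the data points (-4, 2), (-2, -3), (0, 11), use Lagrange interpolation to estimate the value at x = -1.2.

Lagrange interpolation formula:
P(x) = Σ yᵢ × Lᵢ(x)
where Lᵢ(x) = Π_{j≠i} (x - xⱼ)/(xᵢ - xⱼ)

L_0(-1.2) = (-1.2 - (-2))/(-4 - (-2)) × (-1.2 - 0)/(-4 - 0) = -0.120000
L_1(-1.2) = (-1.2 - (-4))/(-2 - (-4)) × (-1.2 - 0)/(-2 - 0) = 0.840000
L_2(-1.2) = (-1.2 - (-4))/(0 - (-4)) × (-1.2 - (-2))/(0 - (-2)) = 0.280000

P(-1.2) = 2×L_0(-1.2) + (-3)×L_1(-1.2) + 11×L_2(-1.2)
P(-1.2) = 0.320000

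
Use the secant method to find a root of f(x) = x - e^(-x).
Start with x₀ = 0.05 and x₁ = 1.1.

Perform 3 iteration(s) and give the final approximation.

f(x) = x - e^(-x)
x₀ = 0.05, x₁ = 1.1

Secant formula: x_{n+1} = x_n - f(x_n)(x_n - x_{n-1})/(f(x_n) - f(x_{n-1}))

Iteration 1:
  f(0.050000) = -0.901229
  f(1.100000) = 0.767129
  x_2 = 1.100000 - 0.767129×(1.100000 - 0.050000)/(0.767129 - (-0.901229))
       = 0.617199
Iteration 2:
  f(1.100000) = 0.767129
  f(0.617199) = 0.077745
  x_3 = 0.617199 - 0.077745×(0.617199 - 1.100000)/(0.077745 - 0.767129)
       = 0.562751
Iteration 3:
  f(0.617199) = 0.077745
  f(0.562751) = -0.006889
  x_4 = 0.562751 - (-0.006889)×(0.562751 - 0.617199)/(-0.006889 - 0.077745)
       = 0.567183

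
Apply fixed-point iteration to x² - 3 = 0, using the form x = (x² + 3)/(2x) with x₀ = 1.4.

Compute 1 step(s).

Equation: x² - 3 = 0
Fixed-point form: x = (x² + 3)/(2x)
x₀ = 1.4

x_1 = g(1.400000) = 1.771429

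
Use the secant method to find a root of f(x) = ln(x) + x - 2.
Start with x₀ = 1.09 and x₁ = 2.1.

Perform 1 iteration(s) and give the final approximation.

f(x) = ln(x) + x - 2
x₀ = 1.09, x₁ = 2.1

Secant formula: x_{n+1} = x_n - f(x_n)(x_n - x_{n-1})/(f(x_n) - f(x_{n-1}))

Iteration 1:
  f(1.090000) = -0.823822
  f(2.100000) = 0.841937
  x_2 = 2.100000 - 0.841937×(2.100000 - 1.090000)/(0.841937 - (-0.823822))
       = 1.589508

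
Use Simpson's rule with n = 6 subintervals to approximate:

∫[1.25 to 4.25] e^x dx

f(x) = e^x
a = 1.25, b = 4.25, n = 6
h = (b - a)/n = 0.500000

Simpson's rule: (h/3)[f(x₀) + 4f(x₁) + 2f(x₂) + ... + f(xₙ)]

x_0 = 1.2500, f(x_0) = 3.490343, coefficient = 1
x_1 = 1.7500, f(x_1) = 5.754603, coefficient = 4
x_2 = 2.2500, f(x_2) = 9.487736, coefficient = 2
x_3 = 2.7500, f(x_3) = 15.642632, coefficient = 4
x_4 = 3.2500, f(x_4) = 25.790340, coefficient = 2
x_5 = 3.7500, f(x_5) = 42.521082, coefficient = 4
x_6 = 4.2500, f(x_6) = 70.105412, coefficient = 1

I ≈ (0.500000/3) × 399.825173 = 66.637529
Exact value: 66.615069
Error: 0.022459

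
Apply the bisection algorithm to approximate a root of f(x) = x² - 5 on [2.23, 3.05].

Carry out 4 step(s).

f(x) = x² - 5
Initial interval: [2.23, 3.05]

Iteration 1:
  c_1 = (2.230000 + 3.050000)/2 = 2.640000
  f(c_1) = f(2.640000) = 1.969600
  f(a) × f(c) < 0, new interval: [2.230000, 2.640000]
Iteration 2:
  c_2 = (2.230000 + 2.640000)/2 = 2.435000
  f(c_2) = f(2.435000) = 0.929225
  f(a) × f(c) < 0, new interval: [2.230000, 2.435000]
Iteration 3:
  c_3 = (2.230000 + 2.435000)/2 = 2.332500
  f(c_3) = f(2.332500) = 0.440556
  f(a) × f(c) < 0, new interval: [2.230000, 2.332500]
Iteration 4:
  c_4 = (2.230000 + 2.332500)/2 = 2.281250
  f(c_4) = f(2.281250) = 0.204102
  f(a) × f(c) < 0, new interval: [2.230000, 2.281250]

After 4 iteration(s), the approximation is c_4 = 2.281250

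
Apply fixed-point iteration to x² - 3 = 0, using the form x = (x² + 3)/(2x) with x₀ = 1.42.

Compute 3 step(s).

Equation: x² - 3 = 0
Fixed-point form: x = (x² + 3)/(2x)
x₀ = 1.42

x_1 = g(1.420000) = 1.766338
x_2 = g(1.766338) = 1.732384
x_3 = g(1.732384) = 1.732051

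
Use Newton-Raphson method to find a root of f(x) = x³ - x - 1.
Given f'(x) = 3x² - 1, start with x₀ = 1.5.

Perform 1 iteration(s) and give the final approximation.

f(x) = x³ - x - 1
f'(x) = 3x² - 1
x₀ = 1.5

Newton-Raphson formula: x_{n+1} = x_n - f(x_n)/f'(x_n)

Iteration 1:
  f(1.500000) = 0.875000
  f'(1.500000) = 5.750000
  x_1 = 1.500000 - 0.875000/5.750000 = 1.347826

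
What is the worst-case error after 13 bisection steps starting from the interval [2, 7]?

Bisection error bound: |error| ≤ (b-a)/2^n
|error| ≤ (7 - 2)/2^13 = 5/2^13
|error| ≤ 0.0006103516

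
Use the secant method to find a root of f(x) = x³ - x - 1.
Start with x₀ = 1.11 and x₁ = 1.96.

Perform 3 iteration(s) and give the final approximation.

f(x) = x³ - x - 1
x₀ = 1.11, x₁ = 1.96

Secant formula: x_{n+1} = x_n - f(x_n)(x_n - x_{n-1})/(f(x_n) - f(x_{n-1}))

Iteration 1:
  f(1.110000) = -0.742369
  f(1.960000) = 4.569536
  x_2 = 1.960000 - 4.569536×(1.960000 - 1.110000)/(4.569536 - (-0.742369))
       = 1.228792
Iteration 2:
  f(1.960000) = 4.569536
  f(1.228792) = -0.373401
  x_3 = 1.228792 - (-0.373401)×(1.228792 - 1.960000)/(-0.373401 - 4.569536)
       = 1.284029
Iteration 3:
  f(1.228792) = -0.373401
  f(1.284029) = -0.167009
  x_4 = 1.284029 - (-0.167009)×(1.284029 - 1.228792)/(-0.167009 - (-0.373401))
       = 1.328727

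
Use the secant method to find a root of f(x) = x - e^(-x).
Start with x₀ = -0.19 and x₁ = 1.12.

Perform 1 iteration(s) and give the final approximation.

f(x) = x - e^(-x)
x₀ = -0.19, x₁ = 1.12

Secant formula: x_{n+1} = x_n - f(x_n)(x_n - x_{n-1})/(f(x_n) - f(x_{n-1}))

Iteration 1:
  f(-0.190000) = -1.399250
  f(1.120000) = 0.793720
  x_2 = 1.120000 - 0.793720×(1.120000 - (-0.190000))/(0.793720 - (-1.399250))
       = 0.645861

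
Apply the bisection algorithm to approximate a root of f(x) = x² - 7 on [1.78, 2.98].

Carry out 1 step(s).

f(x) = x² - 7
Initial interval: [1.78, 2.98]

Iteration 1:
  c_1 = (1.780000 + 2.980000)/2 = 2.380000
  f(c_1) = f(2.380000) = -1.335600
  f(a) × f(c) ≥ 0, new interval: [2.380000, 2.980000]

After 1 iteration(s), the approximation is c_1 = 2.380000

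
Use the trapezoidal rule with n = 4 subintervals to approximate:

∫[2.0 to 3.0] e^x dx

f(x) = e^x
a = 2.0, b = 3.0, n = 4
h = (b - a)/n = 0.250000

Trapezoidal rule: (h/2)[f(x₀) + 2f(x₁) + 2f(x₂) + ... + f(xₙ)]

x_0 = 2.0000, f(x_0) = 7.389056, coefficient = 1
x_1 = 2.2500, f(x_1) = 9.487736, coefficient = 2
x_2 = 2.5000, f(x_2) = 12.182494, coefficient = 2
x_3 = 2.7500, f(x_3) = 15.642632, coefficient = 2
x_4 = 3.0000, f(x_4) = 20.085537, coefficient = 1

I ≈ (0.250000/2) × 102.100316 = 12.762540
Exact value: 12.696481
Error: 0.066059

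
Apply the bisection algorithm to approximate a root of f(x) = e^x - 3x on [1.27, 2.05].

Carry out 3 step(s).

f(x) = e^x - 3x
Initial interval: [1.27, 2.05]

Iteration 1:
  c_1 = (1.270000 + 2.050000)/2 = 1.660000
  f(c_1) = f(1.660000) = 0.279311
  f(a) × f(c) < 0, new interval: [1.270000, 1.660000]
Iteration 2:
  c_2 = (1.270000 + 1.660000)/2 = 1.465000
  f(c_2) = f(1.465000) = -0.067457
  f(a) × f(c) ≥ 0, new interval: [1.465000, 1.660000]
Iteration 3:
  c_3 = (1.465000 + 1.660000)/2 = 1.562500
  f(c_3) = f(1.562500) = 0.083233
  f(a) × f(c) < 0, new interval: [1.465000, 1.562500]

After 3 iteration(s), the approximation is c_3 = 1.562500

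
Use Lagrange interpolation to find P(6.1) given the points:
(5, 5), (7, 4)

Lagrange interpolation formula:
P(x) = Σ yᵢ × Lᵢ(x)
where Lᵢ(x) = Π_{j≠i} (x - xⱼ)/(xᵢ - xⱼ)

L_0(6.1) = (6.1 - 7)/(5 - 7) = 0.450000
L_1(6.1) = (6.1 - 5)/(7 - 5) = 0.550000

P(6.1) = 5×L_0(6.1) + 4×L_1(6.1)
P(6.1) = 4.450000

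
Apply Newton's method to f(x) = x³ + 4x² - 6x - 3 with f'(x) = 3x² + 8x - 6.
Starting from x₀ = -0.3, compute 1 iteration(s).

f(x) = x³ + 4x² - 6x - 3
f'(x) = 3x² + 8x - 6
x₀ = -0.3

Newton-Raphson formula: x_{n+1} = x_n - f(x_n)/f'(x_n)

Iteration 1:
  f(-0.300000) = -0.867000
  f'(-0.300000) = -8.130000
  x_1 = -0.300000 - (-0.867000)/(-8.130000) = -0.406642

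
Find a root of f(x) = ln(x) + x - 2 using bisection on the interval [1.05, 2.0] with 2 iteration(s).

f(x) = ln(x) + x - 2
Initial interval: [1.05, 2.0]

Iteration 1:
  c_1 = (1.050000 + 2.000000)/2 = 1.525000
  f(c_1) = f(1.525000) = -0.053006
  f(a) × f(c) ≥ 0, new interval: [1.525000, 2.000000]
Iteration 2:
  c_2 = (1.525000 + 2.000000)/2 = 1.762500
  f(c_2) = f(1.762500) = 0.329233
  f(a) × f(c) < 0, new interval: [1.525000, 1.762500]

After 2 iteration(s), the approximation is c_2 = 1.762500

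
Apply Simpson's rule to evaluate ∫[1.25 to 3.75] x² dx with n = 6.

f(x) = x²
a = 1.25, b = 3.75, n = 6
h = (b - a)/n = 0.416667

Simpson's rule: (h/3)[f(x₀) + 4f(x₁) + 2f(x₂) + ... + f(xₙ)]

x_0 = 1.2500, f(x_0) = 1.562500, coefficient = 1
x_1 = 1.6667, f(x_1) = 2.777778, coefficient = 4
x_2 = 2.0833, f(x_2) = 4.340278, coefficient = 2
x_3 = 2.5000, f(x_3) = 6.250000, coefficient = 4
x_4 = 2.9167, f(x_4) = 8.506944, coefficient = 2
x_5 = 3.3333, f(x_5) = 11.111111, coefficient = 4
x_6 = 3.7500, f(x_6) = 14.062500, coefficient = 1

I ≈ (0.416667/3) × 121.875000 = 16.927083
Exact value: 16.927083
Error: 0.000000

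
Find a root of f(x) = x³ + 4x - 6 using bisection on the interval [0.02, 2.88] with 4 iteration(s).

f(x) = x³ + 4x - 6
Initial interval: [0.02, 2.88]

Iteration 1:
  c_1 = (0.020000 + 2.880000)/2 = 1.450000
  f(c_1) = f(1.450000) = 2.848625
  f(a) × f(c) < 0, new interval: [0.020000, 1.450000]
Iteration 2:
  c_2 = (0.020000 + 1.450000)/2 = 0.735000
  f(c_2) = f(0.735000) = -2.662935
  f(a) × f(c) ≥ 0, new interval: [0.735000, 1.450000]
Iteration 3:
  c_3 = (0.735000 + 1.450000)/2 = 1.092500
  f(c_3) = f(1.092500) = -0.326040
  f(a) × f(c) ≥ 0, new interval: [1.092500, 1.450000]
Iteration 4:
  c_4 = (1.092500 + 1.450000)/2 = 1.271250
  f(c_4) = f(1.271250) = 1.139437
  f(a) × f(c) < 0, new interval: [1.092500, 1.271250]

After 4 iteration(s), the approximation is c_4 = 1.271250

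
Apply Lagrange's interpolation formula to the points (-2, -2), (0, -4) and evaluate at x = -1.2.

Lagrange interpolation formula:
P(x) = Σ yᵢ × Lᵢ(x)
where Lᵢ(x) = Π_{j≠i} (x - xⱼ)/(xᵢ - xⱼ)

L_0(-1.2) = (-1.2 - 0)/(-2 - 0) = 0.600000
L_1(-1.2) = (-1.2 - (-2))/(0 - (-2)) = 0.400000

P(-1.2) = (-2)×L_0(-1.2) + (-4)×L_1(-1.2)
P(-1.2) = -2.800000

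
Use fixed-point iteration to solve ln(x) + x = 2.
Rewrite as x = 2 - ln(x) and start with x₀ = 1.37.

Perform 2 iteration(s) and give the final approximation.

Equation: ln(x) + x = 2
Fixed-point form: x = 2 - ln(x)
x₀ = 1.37

x_1 = g(1.370000) = 1.685189
x_2 = g(1.685189) = 1.478122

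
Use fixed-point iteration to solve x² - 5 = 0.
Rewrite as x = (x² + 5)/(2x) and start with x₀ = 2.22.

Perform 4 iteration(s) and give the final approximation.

Equation: x² - 5 = 0
Fixed-point form: x = (x² + 5)/(2x)
x₀ = 2.22

x_1 = g(2.220000) = 2.236126
x_2 = g(2.236126) = 2.236068
x_3 = g(2.236068) = 2.236068
x_4 = g(2.236068) = 2.236068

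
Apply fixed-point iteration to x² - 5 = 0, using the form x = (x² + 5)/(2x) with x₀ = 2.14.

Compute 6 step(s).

Equation: x² - 5 = 0
Fixed-point form: x = (x² + 5)/(2x)
x₀ = 2.14

x_1 = g(2.140000) = 2.238224
x_2 = g(2.238224) = 2.236069
x_3 = g(2.236069) = 2.236068
x_4 = g(2.236068) = 2.236068
x_5 = g(2.236068) = 2.236068
x_6 = g(2.236068) = 2.236068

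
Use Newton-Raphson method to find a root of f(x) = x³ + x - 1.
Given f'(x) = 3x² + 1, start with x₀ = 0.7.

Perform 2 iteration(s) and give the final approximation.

f(x) = x³ + x - 1
f'(x) = 3x² + 1
x₀ = 0.7

Newton-Raphson formula: x_{n+1} = x_n - f(x_n)/f'(x_n)

Iteration 1:
  f(0.700000) = 0.043000
  f'(0.700000) = 2.470000
  x_1 = 0.700000 - 0.043000/2.470000 = 0.682591
Iteration 2:
  f(0.682591) = 0.000631
  f'(0.682591) = 2.397792
  x_2 = 0.682591 - 0.000631/2.397792 = 0.682328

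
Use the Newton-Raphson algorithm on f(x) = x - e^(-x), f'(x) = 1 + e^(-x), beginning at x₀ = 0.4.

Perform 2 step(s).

f(x) = x - e^(-x)
f'(x) = 1 + e^(-x)
x₀ = 0.4

Newton-Raphson formula: x_{n+1} = x_n - f(x_n)/f'(x_n)

Iteration 1:
  f(0.400000) = -0.270320
  f'(0.400000) = 1.670320
  x_1 = 0.400000 - (-0.270320)/1.670320 = 0.561837
Iteration 2:
  f(0.561837) = -0.008323
  f'(0.561837) = 1.570161
  x_2 = 0.561837 - (-0.008323)/1.570161 = 0.567138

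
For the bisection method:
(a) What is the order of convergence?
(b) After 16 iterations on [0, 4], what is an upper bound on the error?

(a) Bisection has linear (order 1) convergence; the error is halved each step.

(b) Error bound = (b-a)/2^n = (4 - 0)/2^{16}
    = 4/2^{16}

(a) 1 (linear); (b) error ≤ 6.10e-05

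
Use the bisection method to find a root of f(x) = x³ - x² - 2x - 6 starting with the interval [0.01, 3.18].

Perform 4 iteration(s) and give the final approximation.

f(x) = x³ - x² - 2x - 6
Initial interval: [0.01, 3.18]

Iteration 1:
  c_1 = (0.010000 + 3.180000)/2 = 1.595000
  f(c_1) = f(1.595000) = -7.676305
  f(a) × f(c) ≥ 0, new interval: [1.595000, 3.180000]
Iteration 2:
  c_2 = (1.595000 + 3.180000)/2 = 2.387500
  f(c_2) = f(2.387500) = -2.866033
  f(a) × f(c) ≥ 0, new interval: [2.387500, 3.180000]
Iteration 3:
  c_3 = (2.387500 + 3.180000)/2 = 2.783750
  f(c_3) = f(2.783750) = 2.255250
  f(a) × f(c) < 0, new interval: [2.387500, 2.783750]
Iteration 4:
  c_4 = (2.387500 + 2.783750)/2 = 2.585625
  f(c_4) = f(2.585625) = -0.570623
  f(a) × f(c) ≥ 0, new interval: [2.585625, 2.783750]

After 4 iteration(s), the approximation is c_4 = 2.585625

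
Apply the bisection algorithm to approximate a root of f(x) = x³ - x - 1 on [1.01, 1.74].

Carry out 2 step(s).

f(x) = x³ - x - 1
Initial interval: [1.01, 1.74]

Iteration 1:
  c_1 = (1.010000 + 1.740000)/2 = 1.375000
  f(c_1) = f(1.375000) = 0.224609
  f(a) × f(c) < 0, new interval: [1.010000, 1.375000]
Iteration 2:
  c_2 = (1.010000 + 1.375000)/2 = 1.192500
  f(c_2) = f(1.192500) = -0.496698
  f(a) × f(c) ≥ 0, new interval: [1.192500, 1.375000]

After 2 iteration(s), the approximation is c_2 = 1.192500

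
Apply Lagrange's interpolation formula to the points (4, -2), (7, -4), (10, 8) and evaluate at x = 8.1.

Lagrange interpolation formula:
P(x) = Σ yᵢ × Lᵢ(x)
where Lᵢ(x) = Π_{j≠i} (x - xⱼ)/(xᵢ - xⱼ)

L_0(8.1) = (8.1 - 7)/(4 - 7) × (8.1 - 10)/(4 - 10) = -0.116111
L_1(8.1) = (8.1 - 4)/(7 - 4) × (8.1 - 10)/(7 - 10) = 0.865556
L_2(8.1) = (8.1 - 4)/(10 - 4) × (8.1 - 7)/(10 - 7) = 0.250556

P(8.1) = (-2)×L_0(8.1) + (-4)×L_1(8.1) + 8×L_2(8.1)
P(8.1) = -1.225556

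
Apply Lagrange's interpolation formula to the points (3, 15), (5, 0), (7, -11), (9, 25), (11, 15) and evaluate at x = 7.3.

Lagrange interpolation formula:
P(x) = Σ yᵢ × Lᵢ(x)
where Lᵢ(x) = Π_{j≠i} (x - xⱼ)/(xᵢ - xⱼ)

L_0(7.3) = (7.3 - 5)/(3 - 5) × (7.3 - 7)/(3 - 7) × (7.3 - 9)/(3 - 9) × (7.3 - 11)/(3 - 11) = 0.011302
L_1(7.3) = (7.3 - 3)/(5 - 3) × (7.3 - 7)/(5 - 7) × (7.3 - 9)/(5 - 9) × (7.3 - 11)/(5 - 11) = -0.084522
L_2(7.3) = (7.3 - 3)/(7 - 3) × (7.3 - 5)/(7 - 5) × (7.3 - 9)/(7 - 9) × (7.3 - 11)/(7 - 11) = 0.972002
L_3(7.3) = (7.3 - 3)/(9 - 3) × (7.3 - 5)/(9 - 5) × (7.3 - 7)/(9 - 7) × (7.3 - 11)/(9 - 11) = 0.114353
L_4(7.3) = (7.3 - 3)/(11 - 3) × (7.3 - 5)/(11 - 5) × (7.3 - 7)/(11 - 7) × (7.3 - 9)/(11 - 9) = -0.013135

P(7.3) = 15×L_0(7.3) + 0×L_1(7.3) + (-11)×L_2(7.3) + 25×L_3(7.3) + 15×L_4(7.3)
P(7.3) = -7.860681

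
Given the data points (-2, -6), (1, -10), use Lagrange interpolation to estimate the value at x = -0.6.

Lagrange interpolation formula:
P(x) = Σ yᵢ × Lᵢ(x)
where Lᵢ(x) = Π_{j≠i} (x - xⱼ)/(xᵢ - xⱼ)

L_0(-0.6) = (-0.6 - 1)/(-2 - 1) = 0.533333
L_1(-0.6) = (-0.6 - (-2))/(1 - (-2)) = 0.466667

P(-0.6) = (-6)×L_0(-0.6) + (-10)×L_1(-0.6)
P(-0.6) = -7.866667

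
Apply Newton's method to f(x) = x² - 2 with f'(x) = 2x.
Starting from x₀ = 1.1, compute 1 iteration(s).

f(x) = x² - 2
f'(x) = 2x
x₀ = 1.1

Newton-Raphson formula: x_{n+1} = x_n - f(x_n)/f'(x_n)

Iteration 1:
  f(1.100000) = -0.790000
  f'(1.100000) = 2.200000
  x_1 = 1.100000 - (-0.790000)/2.200000 = 1.459091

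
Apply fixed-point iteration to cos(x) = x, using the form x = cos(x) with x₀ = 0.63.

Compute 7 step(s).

Equation: cos(x) = x
Fixed-point form: x = cos(x)
x₀ = 0.63

x_1 = g(0.630000) = 0.808028
x_2 = g(0.808028) = 0.690926
x_3 = g(0.690926) = 0.770656
x_4 = g(0.770656) = 0.717454
x_5 = g(0.717454) = 0.753482
x_6 = g(0.753482) = 0.729311
x_7 = g(0.729311) = 0.745634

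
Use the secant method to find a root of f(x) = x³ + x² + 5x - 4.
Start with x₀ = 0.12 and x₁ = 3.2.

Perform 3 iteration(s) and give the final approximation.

f(x) = x³ + x² + 5x - 4
x₀ = 0.12, x₁ = 3.2

Secant formula: x_{n+1} = x_n - f(x_n)(x_n - x_{n-1})/(f(x_n) - f(x_{n-1}))

Iteration 1:
  f(0.120000) = -3.383872
  f(3.200000) = 55.008000
  x_2 = 3.200000 - 55.008000×(3.200000 - 0.120000)/(55.008000 - (-3.383872))
       = 0.298489
Iteration 2:
  f(3.200000) = 55.008000
  f(0.298489) = -2.391863
  x_3 = 0.298489 - (-2.391863)×(0.298489 - 3.200000)/(-2.391863 - 55.008000)
       = 0.419396
Iteration 3:
  f(0.298489) = -2.391863
  f(0.419396) = -1.653359
  x_4 = 0.419396 - (-1.653359)×(0.419396 - 0.298489)/(-1.653359 - (-2.391863))
       = 0.690081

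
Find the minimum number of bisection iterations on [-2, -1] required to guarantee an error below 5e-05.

We need (b-a)/2^n ≤ 5e-05
(-1 - (-2))/2^n ≤ 5e-05
1/2^n ≤ 5e-05
2^n ≥ 20000
n ≥ log₂(20000) = 14.29
n ≥ 15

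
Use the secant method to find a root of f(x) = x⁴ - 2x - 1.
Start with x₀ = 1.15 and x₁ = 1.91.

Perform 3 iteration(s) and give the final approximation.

f(x) = x⁴ - 2x - 1
x₀ = 1.15, x₁ = 1.91

Secant formula: x_{n+1} = x_n - f(x_n)(x_n - x_{n-1})/(f(x_n) - f(x_{n-1}))

Iteration 1:
  f(1.150000) = -1.550994
  f(1.910000) = 8.488634
  x_2 = 1.910000 - 8.488634×(1.910000 - 1.150000)/(8.488634 - (-1.550994))
       = 1.267410
Iteration 2:
  f(1.910000) = 8.488634
  f(1.267410) = -0.954528
  x_3 = 1.267410 - (-0.954528)×(1.267410 - 1.910000)/(-0.954528 - 8.488634)
       = 1.332364
Iteration 3:
  f(1.267410) = -0.954528
  f(1.332364) = -0.513414
  x_4 = 1.332364 - (-0.513414)×(1.332364 - 1.267410)/(-0.513414 - (-0.954528))
       = 1.407964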